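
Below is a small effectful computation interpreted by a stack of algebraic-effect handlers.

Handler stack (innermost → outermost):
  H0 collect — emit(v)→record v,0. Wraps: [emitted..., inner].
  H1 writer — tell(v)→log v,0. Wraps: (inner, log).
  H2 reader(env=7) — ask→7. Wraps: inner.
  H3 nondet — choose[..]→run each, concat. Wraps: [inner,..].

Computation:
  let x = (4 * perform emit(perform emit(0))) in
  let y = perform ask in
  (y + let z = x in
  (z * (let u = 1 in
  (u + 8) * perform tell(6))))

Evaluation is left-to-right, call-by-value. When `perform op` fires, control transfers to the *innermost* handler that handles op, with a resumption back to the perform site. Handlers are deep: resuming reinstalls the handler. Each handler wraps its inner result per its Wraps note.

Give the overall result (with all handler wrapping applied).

Step-by-step:
emit(0) @ H0 ⇒ out+=0
emit(0) @ H0 ⇒ out+=0
ask @ H2 ⇒ 7
tell(6) @ H1 ⇒ log+=6
H0 returns [0, 0, 7]
H1 returns ([0, 0, 7], (6))
H2 returns ([0, 0, 7], (6))
H3 returns [([0, 0, 7], (6))]
= [([0, 0, 7], (6))]

Answer: [([0, 0, 7], (6))]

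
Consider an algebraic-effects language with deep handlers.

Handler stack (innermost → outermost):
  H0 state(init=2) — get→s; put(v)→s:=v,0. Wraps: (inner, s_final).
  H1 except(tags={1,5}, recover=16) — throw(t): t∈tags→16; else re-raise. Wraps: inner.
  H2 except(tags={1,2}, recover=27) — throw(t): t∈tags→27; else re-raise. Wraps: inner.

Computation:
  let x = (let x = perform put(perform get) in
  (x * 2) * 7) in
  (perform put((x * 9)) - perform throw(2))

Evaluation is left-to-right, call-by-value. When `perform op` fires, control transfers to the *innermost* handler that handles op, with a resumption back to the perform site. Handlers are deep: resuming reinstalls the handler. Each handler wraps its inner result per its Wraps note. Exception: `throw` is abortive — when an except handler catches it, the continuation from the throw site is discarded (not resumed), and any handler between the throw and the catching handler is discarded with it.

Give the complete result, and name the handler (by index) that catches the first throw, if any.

Answer: 27 ; first throw caught by: H2

Working:
get @ H0 ⇒ 2
put(2) @ H0 ⇒ s:=2
put(0) @ H0 ⇒ s:=0
throw(2) @ H1 re-raised
throw(2) @ H2 caught ⇒ 27
= 27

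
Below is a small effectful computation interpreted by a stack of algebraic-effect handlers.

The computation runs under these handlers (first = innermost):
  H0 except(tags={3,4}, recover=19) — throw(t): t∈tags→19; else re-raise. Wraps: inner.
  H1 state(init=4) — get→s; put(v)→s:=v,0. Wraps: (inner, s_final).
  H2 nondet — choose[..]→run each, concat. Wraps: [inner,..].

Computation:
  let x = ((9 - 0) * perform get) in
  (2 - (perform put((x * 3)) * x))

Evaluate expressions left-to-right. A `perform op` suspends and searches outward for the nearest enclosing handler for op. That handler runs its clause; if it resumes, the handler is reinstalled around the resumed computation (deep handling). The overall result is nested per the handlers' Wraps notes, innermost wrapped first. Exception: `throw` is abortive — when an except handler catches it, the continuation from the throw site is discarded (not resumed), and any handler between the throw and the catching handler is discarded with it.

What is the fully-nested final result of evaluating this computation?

Answer: [(2, 108)]

Working:
get @ H1 ⇒ 4
put(108) @ H1 ⇒ s:=108
H0 returns 2
H1 returns (2, 108)
H2 returns [(2, 108)]
= [(2, 108)]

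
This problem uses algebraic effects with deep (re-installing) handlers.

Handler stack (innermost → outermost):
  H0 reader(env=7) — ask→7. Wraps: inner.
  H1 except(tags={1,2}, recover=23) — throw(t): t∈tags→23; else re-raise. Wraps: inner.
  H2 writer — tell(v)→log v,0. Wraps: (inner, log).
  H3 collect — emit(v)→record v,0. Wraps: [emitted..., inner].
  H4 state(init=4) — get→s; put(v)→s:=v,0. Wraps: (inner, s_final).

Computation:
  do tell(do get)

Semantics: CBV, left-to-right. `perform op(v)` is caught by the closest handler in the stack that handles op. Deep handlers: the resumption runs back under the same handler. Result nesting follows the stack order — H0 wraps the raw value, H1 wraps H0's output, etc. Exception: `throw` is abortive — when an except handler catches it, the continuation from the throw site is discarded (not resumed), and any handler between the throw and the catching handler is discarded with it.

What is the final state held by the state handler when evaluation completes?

Working:
get @ H4 ⇒ 4
tell(4) @ H2 ⇒ log+=4
H0 returns 0
H1 returns 0
H2 returns (0, (4))
H3 returns [(0, (4))]
H4 returns ([(0, (4))], 4)
= ([(0, (4))], 4)

Answer: 4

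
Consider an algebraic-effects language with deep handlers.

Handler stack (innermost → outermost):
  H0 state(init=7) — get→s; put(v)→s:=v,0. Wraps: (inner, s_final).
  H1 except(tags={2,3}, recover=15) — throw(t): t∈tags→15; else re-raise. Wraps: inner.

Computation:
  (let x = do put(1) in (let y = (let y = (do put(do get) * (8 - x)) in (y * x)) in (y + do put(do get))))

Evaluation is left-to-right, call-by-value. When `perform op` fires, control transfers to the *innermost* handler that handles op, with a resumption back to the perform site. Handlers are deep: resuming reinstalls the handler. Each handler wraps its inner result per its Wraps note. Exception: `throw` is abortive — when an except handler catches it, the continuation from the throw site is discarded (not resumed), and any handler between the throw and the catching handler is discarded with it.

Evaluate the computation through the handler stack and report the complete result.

Evaluation trace:
put(1) @ H0 ⇒ s:=1
get @ H0 ⇒ 1
put(1) @ H0 ⇒ s:=1
get @ H0 ⇒ 1
put(1) @ H0 ⇒ s:=1
H0 returns (0, 1)
H1 returns (0, 1)
= (0, 1)

Answer: (0, 1)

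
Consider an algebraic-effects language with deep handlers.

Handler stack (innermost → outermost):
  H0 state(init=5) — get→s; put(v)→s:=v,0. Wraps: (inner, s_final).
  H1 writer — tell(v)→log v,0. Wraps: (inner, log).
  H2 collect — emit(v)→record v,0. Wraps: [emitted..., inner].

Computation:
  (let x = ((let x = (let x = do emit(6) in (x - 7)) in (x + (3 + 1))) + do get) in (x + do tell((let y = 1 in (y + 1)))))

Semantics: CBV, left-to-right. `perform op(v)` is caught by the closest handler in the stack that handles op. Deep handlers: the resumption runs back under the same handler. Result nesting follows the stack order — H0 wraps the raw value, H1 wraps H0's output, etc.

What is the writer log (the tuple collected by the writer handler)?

Evaluation trace:
emit(6) @ H2 ⇒ out+=6
get @ H0 ⇒ 5
tell(2) @ H1 ⇒ log+=2
H0 returns (2, 5)
H1 returns ((2, 5), (2))
H2 returns [6, ((2, 5), (2))]
= [6, ((2, 5), (2))]

Answer: (2)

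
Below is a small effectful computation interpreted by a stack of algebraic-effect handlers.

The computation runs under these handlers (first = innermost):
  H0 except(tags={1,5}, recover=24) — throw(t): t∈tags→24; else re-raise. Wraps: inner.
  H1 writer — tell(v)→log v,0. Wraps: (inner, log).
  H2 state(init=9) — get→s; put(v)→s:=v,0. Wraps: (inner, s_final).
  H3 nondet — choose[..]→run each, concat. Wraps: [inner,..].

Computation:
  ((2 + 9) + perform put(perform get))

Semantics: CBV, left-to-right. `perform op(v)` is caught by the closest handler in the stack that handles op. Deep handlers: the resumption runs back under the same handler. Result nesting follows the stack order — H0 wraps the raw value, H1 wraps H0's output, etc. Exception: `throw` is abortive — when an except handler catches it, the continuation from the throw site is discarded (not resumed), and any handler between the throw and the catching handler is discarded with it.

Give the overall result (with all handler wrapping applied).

Step-by-step:
get @ H2 ⇒ 9
put(9) @ H2 ⇒ s:=9
H0 returns 11
H1 returns (11, ())
H2 returns ((11, ()), 9)
H3 returns [((11, ()), 9)]
= [((11, ()), 9)]

Answer: [((11, ()), 9)]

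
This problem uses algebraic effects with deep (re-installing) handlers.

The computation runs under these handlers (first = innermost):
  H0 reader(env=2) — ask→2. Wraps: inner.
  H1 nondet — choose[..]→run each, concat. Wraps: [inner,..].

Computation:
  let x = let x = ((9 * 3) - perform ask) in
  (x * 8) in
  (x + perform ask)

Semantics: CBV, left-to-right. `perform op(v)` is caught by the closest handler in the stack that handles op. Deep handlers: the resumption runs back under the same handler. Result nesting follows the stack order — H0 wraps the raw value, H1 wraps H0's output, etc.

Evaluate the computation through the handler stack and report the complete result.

Step-by-step:
ask @ H0 ⇒ 2
ask @ H0 ⇒ 2
H0 returns 202
H1 returns [202]
= [202]

Answer: [202]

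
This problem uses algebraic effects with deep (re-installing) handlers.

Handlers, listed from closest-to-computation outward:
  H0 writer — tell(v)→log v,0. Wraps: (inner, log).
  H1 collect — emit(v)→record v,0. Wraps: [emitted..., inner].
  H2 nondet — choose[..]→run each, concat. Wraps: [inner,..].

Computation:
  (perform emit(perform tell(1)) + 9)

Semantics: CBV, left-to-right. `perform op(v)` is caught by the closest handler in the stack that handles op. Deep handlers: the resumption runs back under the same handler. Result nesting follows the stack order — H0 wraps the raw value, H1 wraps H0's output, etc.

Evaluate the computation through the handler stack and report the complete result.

Evaluation trace:
tell(1) @ H0 ⇒ log+=1
emit(0) @ H1 ⇒ out+=0
H0 returns (9, (1))
H1 returns [0, (9, (1))]
H2 returns [[0, (9, (1))]]
= [[0, (9, (1))]]

Answer: [[0, (9, (1))]]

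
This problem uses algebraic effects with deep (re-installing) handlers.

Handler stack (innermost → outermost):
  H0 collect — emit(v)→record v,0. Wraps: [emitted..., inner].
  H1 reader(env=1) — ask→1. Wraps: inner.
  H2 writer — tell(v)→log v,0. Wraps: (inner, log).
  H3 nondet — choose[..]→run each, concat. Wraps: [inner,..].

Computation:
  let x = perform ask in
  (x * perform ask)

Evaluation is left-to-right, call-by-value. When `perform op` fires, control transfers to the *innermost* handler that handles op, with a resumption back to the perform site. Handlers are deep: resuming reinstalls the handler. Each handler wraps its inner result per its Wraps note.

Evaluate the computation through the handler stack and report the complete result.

Answer: [([1], ())]

Step-by-step:
ask @ H1 ⇒ 1
ask @ H1 ⇒ 1
H0 returns [1]
H1 returns [1]
H2 returns ([1], ())
H3 returns [([1], ())]
= [([1], ())]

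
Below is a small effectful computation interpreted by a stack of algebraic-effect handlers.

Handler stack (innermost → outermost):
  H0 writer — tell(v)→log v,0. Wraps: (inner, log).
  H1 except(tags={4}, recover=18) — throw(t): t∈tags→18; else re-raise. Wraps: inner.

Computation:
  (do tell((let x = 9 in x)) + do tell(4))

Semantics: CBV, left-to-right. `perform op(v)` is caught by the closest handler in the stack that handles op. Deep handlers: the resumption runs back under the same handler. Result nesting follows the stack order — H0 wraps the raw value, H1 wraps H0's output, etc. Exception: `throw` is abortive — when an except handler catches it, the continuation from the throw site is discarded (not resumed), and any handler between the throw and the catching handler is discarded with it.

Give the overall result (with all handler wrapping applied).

Answer: (0, (9, 4))

Working:
tell(9) @ H0 ⇒ log+=9
tell(4) @ H0 ⇒ log+=4
H0 returns (0, (9, 4))
H1 returns (0, (9, 4))
= (0, (9, 4))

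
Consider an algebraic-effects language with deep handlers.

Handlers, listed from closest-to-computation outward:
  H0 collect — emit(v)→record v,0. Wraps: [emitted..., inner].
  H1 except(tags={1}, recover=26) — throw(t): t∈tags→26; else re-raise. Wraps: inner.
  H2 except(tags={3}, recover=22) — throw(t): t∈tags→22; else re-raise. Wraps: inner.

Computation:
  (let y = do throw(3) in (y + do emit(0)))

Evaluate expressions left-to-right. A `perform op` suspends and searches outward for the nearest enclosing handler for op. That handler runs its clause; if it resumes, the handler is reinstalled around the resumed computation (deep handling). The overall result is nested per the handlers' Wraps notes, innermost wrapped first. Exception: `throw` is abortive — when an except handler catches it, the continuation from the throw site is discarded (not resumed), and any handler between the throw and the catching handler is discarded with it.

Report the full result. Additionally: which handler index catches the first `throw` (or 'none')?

Answer: 22 ; first throw caught by: H2

Step-by-step:
throw(3) @ H1 re-raised
throw(3) @ H2 caught ⇒ 22
= 22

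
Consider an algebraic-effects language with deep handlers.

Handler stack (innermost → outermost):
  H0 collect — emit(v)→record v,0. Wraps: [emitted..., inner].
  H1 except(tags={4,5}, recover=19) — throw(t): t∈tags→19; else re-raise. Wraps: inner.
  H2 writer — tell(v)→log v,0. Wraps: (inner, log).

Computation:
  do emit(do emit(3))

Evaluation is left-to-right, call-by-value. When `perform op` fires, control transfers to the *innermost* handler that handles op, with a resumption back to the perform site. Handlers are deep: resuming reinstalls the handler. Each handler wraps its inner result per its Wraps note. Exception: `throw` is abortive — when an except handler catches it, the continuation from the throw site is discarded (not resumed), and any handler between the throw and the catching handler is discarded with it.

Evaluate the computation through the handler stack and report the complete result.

Answer: ([3, 0, 0], ())

Evaluation trace:
emit(3) @ H0 ⇒ out+=3
emit(0) @ H0 ⇒ out+=0
H0 returns [3, 0, 0]
H1 returns [3, 0, 0]
H2 returns ([3, 0, 0], ())
= ([3, 0, 0], ())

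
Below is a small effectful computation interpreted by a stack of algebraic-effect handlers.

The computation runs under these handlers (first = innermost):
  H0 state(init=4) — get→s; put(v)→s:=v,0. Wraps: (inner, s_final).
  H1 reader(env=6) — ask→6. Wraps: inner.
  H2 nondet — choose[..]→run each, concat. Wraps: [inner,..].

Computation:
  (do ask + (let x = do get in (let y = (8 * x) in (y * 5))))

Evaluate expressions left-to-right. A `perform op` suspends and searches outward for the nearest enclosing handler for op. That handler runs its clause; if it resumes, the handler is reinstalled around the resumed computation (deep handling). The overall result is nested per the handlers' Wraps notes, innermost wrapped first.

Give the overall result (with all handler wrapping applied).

Step-by-step:
ask @ H1 ⇒ 6
get @ H0 ⇒ 4
H0 returns (166, 4)
H1 returns (166, 4)
H2 returns [(166, 4)]
= [(166, 4)]

Answer: [(166, 4)]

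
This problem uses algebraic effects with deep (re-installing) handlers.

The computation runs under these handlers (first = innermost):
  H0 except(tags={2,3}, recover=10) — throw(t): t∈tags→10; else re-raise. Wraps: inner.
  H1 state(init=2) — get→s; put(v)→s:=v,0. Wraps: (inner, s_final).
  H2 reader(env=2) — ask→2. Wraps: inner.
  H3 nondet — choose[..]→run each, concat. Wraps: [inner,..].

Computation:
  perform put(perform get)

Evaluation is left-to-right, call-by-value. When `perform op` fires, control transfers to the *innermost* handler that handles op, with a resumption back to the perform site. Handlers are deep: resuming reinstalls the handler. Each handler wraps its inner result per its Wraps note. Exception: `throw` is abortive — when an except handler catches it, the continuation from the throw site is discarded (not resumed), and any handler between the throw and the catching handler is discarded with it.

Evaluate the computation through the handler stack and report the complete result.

Evaluation trace:
get @ H1 ⇒ 2
put(2) @ H1 ⇒ s:=2
H0 returns 0
H1 returns (0, 2)
H2 returns (0, 2)
H3 returns [(0, 2)]
= [(0, 2)]

Answer: [(0, 2)]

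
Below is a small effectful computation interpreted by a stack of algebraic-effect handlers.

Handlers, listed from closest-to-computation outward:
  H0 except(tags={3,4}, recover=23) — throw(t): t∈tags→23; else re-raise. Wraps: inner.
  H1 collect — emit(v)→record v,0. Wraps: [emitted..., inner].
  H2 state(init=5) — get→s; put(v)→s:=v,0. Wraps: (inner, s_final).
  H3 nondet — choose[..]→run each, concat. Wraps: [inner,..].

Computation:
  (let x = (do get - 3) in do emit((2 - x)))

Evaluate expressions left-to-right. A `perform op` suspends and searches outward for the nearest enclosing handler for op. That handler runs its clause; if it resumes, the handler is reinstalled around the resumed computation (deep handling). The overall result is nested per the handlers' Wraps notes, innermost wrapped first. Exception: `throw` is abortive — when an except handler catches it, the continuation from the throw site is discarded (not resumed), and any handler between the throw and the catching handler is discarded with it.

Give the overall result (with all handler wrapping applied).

Answer: [([0, 0], 5)]

Working:
get @ H2 ⇒ 5
emit(0) @ H1 ⇒ out+=0
H0 returns 0
H1 returns [0, 0]
H2 returns ([0, 0], 5)
H3 returns [([0, 0], 5)]
= [([0, 0], 5)]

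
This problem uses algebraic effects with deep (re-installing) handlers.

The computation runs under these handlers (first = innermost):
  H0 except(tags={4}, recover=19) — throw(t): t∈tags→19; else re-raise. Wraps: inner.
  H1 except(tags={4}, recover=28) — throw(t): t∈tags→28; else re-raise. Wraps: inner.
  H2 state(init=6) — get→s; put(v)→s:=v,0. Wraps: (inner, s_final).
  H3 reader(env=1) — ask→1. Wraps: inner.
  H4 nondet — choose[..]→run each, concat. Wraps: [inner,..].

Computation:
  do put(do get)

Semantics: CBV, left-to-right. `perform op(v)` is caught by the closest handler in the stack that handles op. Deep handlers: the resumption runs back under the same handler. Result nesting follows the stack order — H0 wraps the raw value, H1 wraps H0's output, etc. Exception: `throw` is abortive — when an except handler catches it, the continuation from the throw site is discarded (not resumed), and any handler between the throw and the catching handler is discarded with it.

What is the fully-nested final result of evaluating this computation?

Answer: [(0, 6)]

Step-by-step:
get @ H2 ⇒ 6
put(6) @ H2 ⇒ s:=6
H0 returns 0
H1 returns 0
H2 returns (0, 6)
H3 returns (0, 6)
H4 returns [(0, 6)]
= [(0, 6)]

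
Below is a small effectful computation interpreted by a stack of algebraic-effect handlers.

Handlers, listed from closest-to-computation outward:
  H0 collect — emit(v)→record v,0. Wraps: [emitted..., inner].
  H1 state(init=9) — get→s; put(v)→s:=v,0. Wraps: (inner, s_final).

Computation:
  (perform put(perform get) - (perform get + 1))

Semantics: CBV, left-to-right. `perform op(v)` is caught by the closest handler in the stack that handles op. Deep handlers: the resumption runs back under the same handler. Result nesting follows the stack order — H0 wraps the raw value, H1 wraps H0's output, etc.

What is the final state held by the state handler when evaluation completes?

Answer: 9

Step-by-step:
get @ H1 ⇒ 9
put(9) @ H1 ⇒ s:=9
get @ H1 ⇒ 9
H0 returns [-10]
H1 returns ([-10], 9)
= ([-10], 9)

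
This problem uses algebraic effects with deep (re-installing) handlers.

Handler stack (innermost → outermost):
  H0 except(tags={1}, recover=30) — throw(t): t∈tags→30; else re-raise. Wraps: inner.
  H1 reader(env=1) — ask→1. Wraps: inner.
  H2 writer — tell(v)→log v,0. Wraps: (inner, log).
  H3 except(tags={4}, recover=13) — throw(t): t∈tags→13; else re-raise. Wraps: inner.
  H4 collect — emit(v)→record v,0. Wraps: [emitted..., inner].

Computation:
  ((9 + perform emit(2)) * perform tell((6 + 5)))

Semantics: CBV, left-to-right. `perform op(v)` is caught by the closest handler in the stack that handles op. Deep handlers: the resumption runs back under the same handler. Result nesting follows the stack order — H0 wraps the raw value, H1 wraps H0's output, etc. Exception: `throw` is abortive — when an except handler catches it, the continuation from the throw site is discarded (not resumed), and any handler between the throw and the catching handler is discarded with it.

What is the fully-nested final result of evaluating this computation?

Answer: [2, (0, (11))]

Evaluation trace:
emit(2) @ H4 ⇒ out+=2
tell(11) @ H2 ⇒ log+=11
H0 returns 0
H1 returns 0
H2 returns (0, (11))
H3 returns (0, (11))
H4 returns [2, (0, (11))]
= [2, (0, (11))]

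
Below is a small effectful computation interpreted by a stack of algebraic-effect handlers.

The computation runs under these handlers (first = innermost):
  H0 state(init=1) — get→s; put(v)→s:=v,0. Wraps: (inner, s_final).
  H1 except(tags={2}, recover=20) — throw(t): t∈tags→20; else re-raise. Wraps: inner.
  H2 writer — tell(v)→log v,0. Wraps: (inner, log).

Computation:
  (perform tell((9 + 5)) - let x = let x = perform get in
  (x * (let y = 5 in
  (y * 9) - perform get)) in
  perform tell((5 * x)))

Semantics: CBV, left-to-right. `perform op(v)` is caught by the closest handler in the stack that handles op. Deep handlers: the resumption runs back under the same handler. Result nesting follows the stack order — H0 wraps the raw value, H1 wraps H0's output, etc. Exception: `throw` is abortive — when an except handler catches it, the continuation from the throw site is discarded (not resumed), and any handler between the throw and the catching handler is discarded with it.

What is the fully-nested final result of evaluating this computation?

Answer: ((0, 1), (14, 220))

Working:
tell(14) @ H2 ⇒ log+=14
get @ H0 ⇒ 1
get @ H0 ⇒ 1
tell(220) @ H2 ⇒ log+=220
H0 returns (0, 1)
H1 returns (0, 1)
H2 returns ((0, 1), (14, 220))
= ((0, 1), (14, 220))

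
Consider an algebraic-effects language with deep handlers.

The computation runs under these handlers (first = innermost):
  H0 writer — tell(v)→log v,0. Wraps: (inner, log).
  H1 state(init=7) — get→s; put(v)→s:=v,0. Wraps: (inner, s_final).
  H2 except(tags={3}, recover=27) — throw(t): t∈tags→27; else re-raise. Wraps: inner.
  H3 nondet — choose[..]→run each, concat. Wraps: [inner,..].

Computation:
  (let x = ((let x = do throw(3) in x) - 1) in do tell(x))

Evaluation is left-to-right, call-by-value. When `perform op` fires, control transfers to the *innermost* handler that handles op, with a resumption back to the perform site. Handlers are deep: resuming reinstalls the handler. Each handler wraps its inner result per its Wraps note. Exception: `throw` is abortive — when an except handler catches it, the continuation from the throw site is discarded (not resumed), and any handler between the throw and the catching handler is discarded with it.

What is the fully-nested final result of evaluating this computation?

Answer: [27]

Evaluation trace:
throw(3) @ H2 caught ⇒ 27
H3 returns [27]
= [27]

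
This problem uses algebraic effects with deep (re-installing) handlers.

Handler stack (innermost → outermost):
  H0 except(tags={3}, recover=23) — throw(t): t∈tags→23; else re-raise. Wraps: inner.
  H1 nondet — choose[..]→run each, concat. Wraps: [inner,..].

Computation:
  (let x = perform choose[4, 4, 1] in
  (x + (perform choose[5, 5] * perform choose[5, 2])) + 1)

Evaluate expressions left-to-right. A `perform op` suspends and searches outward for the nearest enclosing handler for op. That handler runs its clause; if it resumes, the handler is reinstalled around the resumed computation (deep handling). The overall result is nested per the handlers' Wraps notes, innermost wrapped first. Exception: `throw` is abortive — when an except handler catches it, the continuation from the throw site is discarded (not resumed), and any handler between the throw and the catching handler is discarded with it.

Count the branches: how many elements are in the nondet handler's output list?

Step-by-step:
choose[4, 4, 1] @ H1
  branch[0] choose=4:
    choose[5, 5] @ H1
      branch[0] choose=5:
        choose[5, 2] @ H1
          branch[0] choose=5:
            H0 returns 30
            H1 returns [30]
          branch[1] choose=2:
            H0 returns 15
            H1 returns [15]
      branch[1] choose=5:
        choose[5, 2] @ H1
          branch[0] choose=5:
            H0 returns 30
            H1 returns [30]
          branch[1] choose=2:
            H0 returns 15
            H1 returns [15]
  branch[1] choose=4:
    choose[5, 5] @ H1
      branch[0] choose=5:
        choose[5, 2] @ H1
          branch[0] choose=5:
            H0 returns 30
            H1 returns [30]
          branch[1] choose=2:
            H0 returns 15
            H1 returns [15]
      branch[1] choose=5:
        choose[5, 2] @ H1
          branch[0] choose=5:
            H0 returns 30
            H1 returns [30]
          branch[1] choose=2:
            H0 returns 15
            H1 returns [15]
  branch[2] choose=1:
    choose[5, 5] @ H1
      branch[0] choose=5:
        choose[5, 2] @ H1
          branch[0] choose=5:
            H0 returns 27
            H1 returns [27]
          branch[1] choose=2:
            H0 returns 12
            H1 returns [12]
      branch[1] choose=5:
        choose[5, 2] @ H1
          branch[0] choose=5:
            H0 returns 27
            H1 returns [27]
          branch[1] choose=2:
            H0 returns 12
            H1 returns [12]
= [30, 15, 30, 15, 30, 15, 30, 15, 27, 12, 27, 12]

Answer: 12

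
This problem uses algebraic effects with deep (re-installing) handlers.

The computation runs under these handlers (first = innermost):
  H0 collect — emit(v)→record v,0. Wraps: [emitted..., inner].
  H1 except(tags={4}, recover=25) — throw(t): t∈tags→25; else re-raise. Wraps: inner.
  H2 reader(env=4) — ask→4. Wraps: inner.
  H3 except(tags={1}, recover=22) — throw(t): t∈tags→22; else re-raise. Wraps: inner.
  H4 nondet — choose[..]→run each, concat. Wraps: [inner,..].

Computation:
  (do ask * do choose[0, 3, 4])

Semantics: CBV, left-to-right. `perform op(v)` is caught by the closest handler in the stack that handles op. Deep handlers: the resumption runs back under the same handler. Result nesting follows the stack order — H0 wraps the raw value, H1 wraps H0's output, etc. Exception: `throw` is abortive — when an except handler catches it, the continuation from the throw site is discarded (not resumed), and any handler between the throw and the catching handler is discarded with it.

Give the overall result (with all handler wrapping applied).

Step-by-step:
ask @ H2 ⇒ 4
choose[0, 3, 4] @ H4
  branch[0] choose=0:
    H0 returns [0]
    H1 returns [0]
    H2 returns [0]
    H3 returns [0]
    H4 returns [[0]]
  branch[1] choose=3:
    H0 returns [12]
    H1 returns [12]
    H2 returns [12]
    H3 returns [12]
    H4 returns [[12]]
  branch[2] choose=4:
    H0 returns [16]
    H1 returns [16]
    H2 returns [16]
    H3 returns [16]
    H4 returns [[16]]
= [[0], [12], [16]]

Answer: [[0], [12], [16]]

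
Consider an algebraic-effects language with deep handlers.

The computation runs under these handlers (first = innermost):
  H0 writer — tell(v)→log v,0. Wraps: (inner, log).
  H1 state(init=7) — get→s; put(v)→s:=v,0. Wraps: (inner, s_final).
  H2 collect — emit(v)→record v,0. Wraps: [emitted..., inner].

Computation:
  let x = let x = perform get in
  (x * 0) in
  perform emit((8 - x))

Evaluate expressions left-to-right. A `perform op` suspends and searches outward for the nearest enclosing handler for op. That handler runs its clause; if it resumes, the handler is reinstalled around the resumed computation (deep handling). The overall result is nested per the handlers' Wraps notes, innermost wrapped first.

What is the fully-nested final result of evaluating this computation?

Answer: [8, ((0, ()), 7)]

Working:
get @ H1 ⇒ 7
emit(8) @ H2 ⇒ out+=8
H0 returns (0, ())
H1 returns ((0, ()), 7)
H2 returns [8, ((0, ()), 7)]
= [8, ((0, ()), 7)]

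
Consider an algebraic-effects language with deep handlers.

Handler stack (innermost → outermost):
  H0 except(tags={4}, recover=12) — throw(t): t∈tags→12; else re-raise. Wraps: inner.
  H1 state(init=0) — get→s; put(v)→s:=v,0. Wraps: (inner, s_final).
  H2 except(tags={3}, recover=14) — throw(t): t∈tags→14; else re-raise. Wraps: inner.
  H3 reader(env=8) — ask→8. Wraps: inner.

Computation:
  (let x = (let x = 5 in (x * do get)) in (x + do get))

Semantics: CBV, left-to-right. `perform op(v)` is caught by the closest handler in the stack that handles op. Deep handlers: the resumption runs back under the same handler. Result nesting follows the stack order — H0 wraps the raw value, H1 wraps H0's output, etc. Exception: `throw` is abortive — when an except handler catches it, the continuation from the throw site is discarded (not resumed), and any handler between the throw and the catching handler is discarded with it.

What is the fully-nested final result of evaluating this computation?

Working:
get @ H1 ⇒ 0
get @ H1 ⇒ 0
H0 returns 0
H1 returns (0, 0)
H2 returns (0, 0)
H3 returns (0, 0)
= (0, 0)

Answer: (0, 0)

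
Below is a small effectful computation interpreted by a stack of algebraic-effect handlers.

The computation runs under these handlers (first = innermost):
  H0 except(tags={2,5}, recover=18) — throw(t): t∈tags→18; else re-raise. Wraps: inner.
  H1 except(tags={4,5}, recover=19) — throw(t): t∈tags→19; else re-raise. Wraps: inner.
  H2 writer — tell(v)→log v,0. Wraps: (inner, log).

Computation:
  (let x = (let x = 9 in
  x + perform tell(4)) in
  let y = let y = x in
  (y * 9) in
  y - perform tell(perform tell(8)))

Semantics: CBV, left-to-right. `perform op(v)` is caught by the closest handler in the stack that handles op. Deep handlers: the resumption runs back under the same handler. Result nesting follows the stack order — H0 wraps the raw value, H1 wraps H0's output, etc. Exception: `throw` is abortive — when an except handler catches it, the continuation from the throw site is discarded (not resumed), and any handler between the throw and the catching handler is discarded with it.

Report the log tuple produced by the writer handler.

Working:
tell(4) @ H2 ⇒ log+=4
tell(8) @ H2 ⇒ log+=8
tell(0) @ H2 ⇒ log+=0
H0 returns 81
H1 returns 81
H2 returns (81, (4, 8, 0))
= (81, (4, 8, 0))

Answer: (4, 8, 0)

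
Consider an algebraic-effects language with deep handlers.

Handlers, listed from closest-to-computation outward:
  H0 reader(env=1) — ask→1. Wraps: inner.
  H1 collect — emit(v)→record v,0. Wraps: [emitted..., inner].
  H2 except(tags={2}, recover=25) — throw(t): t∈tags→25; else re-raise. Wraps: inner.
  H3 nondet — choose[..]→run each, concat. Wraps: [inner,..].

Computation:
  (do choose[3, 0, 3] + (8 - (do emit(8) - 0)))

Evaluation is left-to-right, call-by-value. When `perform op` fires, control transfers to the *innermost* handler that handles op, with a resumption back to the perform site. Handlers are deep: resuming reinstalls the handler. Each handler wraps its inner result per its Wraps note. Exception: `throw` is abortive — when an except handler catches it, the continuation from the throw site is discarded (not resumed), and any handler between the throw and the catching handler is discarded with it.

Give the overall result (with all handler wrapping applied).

Answer: [[8, 11], [8, 8], [8, 11]]

Working:
choose[3, 0, 3] @ H3
  branch[0] choose=3:
    emit(8) @ H1 ⇒ out+=8
    H0 returns 11
    H1 returns [8, 11]
    H2 returns [8, 11]
    H3 returns [[8, 11]]
  branch[1] choose=0:
    emit(8) @ H1 ⇒ out+=8
    H0 returns 8
    H1 returns [8, 8]
    H2 returns [8, 8]
    H3 returns [[8, 8]]
  branch[2] choose=3:
    emit(8) @ H1 ⇒ out+=8
    H0 returns 11
    H1 returns [8, 11]
    H2 returns [8, 11]
    H3 returns [[8, 11]]
= [[8, 11], [8, 8], [8, 11]]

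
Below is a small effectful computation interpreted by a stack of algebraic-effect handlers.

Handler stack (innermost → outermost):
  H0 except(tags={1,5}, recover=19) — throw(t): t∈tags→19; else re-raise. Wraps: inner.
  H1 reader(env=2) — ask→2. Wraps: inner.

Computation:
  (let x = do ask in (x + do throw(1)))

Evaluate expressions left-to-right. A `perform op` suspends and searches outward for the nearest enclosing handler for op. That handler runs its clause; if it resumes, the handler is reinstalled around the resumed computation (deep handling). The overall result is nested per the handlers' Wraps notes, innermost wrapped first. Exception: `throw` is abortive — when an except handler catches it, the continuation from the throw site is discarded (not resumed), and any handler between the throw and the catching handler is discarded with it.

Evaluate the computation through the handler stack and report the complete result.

Answer: 19

Step-by-step:
ask @ H1 ⇒ 2
throw(1) @ H0 caught ⇒ 19
H1 returns 19
= 19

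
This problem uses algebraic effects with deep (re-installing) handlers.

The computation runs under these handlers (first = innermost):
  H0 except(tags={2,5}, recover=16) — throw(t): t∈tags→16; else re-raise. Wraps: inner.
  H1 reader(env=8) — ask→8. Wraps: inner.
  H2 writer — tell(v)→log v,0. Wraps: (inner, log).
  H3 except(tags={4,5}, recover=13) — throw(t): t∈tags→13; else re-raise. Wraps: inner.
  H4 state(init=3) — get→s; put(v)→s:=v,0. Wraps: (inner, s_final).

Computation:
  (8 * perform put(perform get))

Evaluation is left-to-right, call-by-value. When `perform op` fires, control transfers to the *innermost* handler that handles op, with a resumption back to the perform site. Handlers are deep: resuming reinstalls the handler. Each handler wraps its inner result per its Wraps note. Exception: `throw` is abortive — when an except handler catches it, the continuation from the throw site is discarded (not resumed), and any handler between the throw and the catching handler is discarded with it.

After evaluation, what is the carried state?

Working:
get @ H4 ⇒ 3
put(3) @ H4 ⇒ s:=3
H0 returns 0
H1 returns 0
H2 returns (0, ())
H3 returns (0, ())
H4 returns ((0, ()), 3)
= ((0, ()), 3)

Answer: 3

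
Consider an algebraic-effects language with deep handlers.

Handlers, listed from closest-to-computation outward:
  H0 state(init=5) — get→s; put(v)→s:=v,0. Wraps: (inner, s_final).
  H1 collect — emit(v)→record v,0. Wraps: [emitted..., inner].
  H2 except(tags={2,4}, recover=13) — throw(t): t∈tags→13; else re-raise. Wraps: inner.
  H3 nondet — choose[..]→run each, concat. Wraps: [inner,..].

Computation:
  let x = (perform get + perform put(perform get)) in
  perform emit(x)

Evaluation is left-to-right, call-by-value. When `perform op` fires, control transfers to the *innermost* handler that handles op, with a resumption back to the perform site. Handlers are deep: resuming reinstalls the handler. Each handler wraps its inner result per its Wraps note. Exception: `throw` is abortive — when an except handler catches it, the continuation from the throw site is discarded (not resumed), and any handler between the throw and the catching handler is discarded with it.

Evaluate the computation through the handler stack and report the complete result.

Working:
get @ H0 ⇒ 5
get @ H0 ⇒ 5
put(5) @ H0 ⇒ s:=5
emit(5) @ H1 ⇒ out+=5
H0 returns (0, 5)
H1 returns [5, (0, 5)]
H2 returns [5, (0, 5)]
H3 returns [[5, (0, 5)]]
= [[5, (0, 5)]]

Answer: [[5, (0, 5)]]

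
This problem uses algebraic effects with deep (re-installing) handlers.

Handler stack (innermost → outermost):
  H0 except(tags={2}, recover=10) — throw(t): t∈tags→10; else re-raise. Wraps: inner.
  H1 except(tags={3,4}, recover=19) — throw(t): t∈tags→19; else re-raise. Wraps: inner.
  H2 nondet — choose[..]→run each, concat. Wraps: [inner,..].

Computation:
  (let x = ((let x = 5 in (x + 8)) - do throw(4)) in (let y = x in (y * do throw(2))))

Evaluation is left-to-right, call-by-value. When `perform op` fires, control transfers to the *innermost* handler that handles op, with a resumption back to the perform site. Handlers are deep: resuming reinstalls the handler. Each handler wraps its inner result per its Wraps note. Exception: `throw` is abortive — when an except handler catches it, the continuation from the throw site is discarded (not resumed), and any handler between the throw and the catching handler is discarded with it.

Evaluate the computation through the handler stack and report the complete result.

Step-by-step:
throw(4) @ H0 re-raised
throw(4) @ H1 caught ⇒ 19
H2 returns [19]
= [19]

Answer: [19]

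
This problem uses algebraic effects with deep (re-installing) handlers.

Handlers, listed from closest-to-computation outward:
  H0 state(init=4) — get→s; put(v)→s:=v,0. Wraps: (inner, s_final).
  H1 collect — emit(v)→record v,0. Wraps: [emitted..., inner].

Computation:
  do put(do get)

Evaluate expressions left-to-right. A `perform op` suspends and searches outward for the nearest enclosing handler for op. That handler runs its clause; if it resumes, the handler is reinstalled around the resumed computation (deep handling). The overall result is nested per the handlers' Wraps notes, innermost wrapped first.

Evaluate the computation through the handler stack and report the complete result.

Evaluation trace:
get @ H0 ⇒ 4
put(4) @ H0 ⇒ s:=4
H0 returns (0, 4)
H1 returns [(0, 4)]
= [(0, 4)]

Answer: [(0, 4)]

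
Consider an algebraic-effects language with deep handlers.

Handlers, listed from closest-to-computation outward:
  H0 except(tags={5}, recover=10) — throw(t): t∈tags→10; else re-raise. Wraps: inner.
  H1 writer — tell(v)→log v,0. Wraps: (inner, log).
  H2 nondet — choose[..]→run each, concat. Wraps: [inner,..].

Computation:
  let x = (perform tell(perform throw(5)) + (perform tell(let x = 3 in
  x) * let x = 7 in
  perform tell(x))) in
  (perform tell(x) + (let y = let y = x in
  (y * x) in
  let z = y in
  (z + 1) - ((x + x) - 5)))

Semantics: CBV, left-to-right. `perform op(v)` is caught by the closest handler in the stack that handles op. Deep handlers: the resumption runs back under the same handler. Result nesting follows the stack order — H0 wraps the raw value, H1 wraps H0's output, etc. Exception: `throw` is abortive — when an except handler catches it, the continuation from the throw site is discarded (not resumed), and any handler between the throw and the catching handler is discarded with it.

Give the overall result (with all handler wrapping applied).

Working:
throw(5) @ H0 caught ⇒ 10
H1 returns (10, ())
H2 returns [(10, ())]
= [(10, ())]

Answer: [(10, ())]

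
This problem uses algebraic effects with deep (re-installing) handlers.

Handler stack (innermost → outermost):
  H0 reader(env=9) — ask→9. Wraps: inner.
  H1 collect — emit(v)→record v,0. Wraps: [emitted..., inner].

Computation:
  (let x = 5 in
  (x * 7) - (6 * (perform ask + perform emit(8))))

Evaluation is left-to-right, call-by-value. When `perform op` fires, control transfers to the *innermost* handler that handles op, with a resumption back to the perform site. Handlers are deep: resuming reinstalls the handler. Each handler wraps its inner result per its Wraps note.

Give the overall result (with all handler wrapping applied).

Working:
ask @ H0 ⇒ 9
emit(8) @ H1 ⇒ out+=8
H0 returns -19
H1 returns [8, -19]
= [8, -19]

Answer: [8, -19]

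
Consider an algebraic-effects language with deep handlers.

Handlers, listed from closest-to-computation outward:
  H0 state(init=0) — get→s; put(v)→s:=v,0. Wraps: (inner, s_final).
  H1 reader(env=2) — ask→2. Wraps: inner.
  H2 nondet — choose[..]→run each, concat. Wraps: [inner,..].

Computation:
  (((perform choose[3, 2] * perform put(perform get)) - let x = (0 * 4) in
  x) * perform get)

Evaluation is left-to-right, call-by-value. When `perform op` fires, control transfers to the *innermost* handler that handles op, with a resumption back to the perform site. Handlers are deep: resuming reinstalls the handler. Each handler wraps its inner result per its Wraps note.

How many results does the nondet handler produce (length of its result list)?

Answer: 2

Working:
choose[3, 2] @ H2
  branch[0] choose=3:
    get @ H0 ⇒ 0
    put(0) @ H0 ⇒ s:=0
    get @ H0 ⇒ 0
    H0 returns (0, 0)
    H1 returns (0, 0)
    H2 returns [(0, 0)]
  branch[1] choose=2:
    get @ H0 ⇒ 0
    put(0) @ H0 ⇒ s:=0
    get @ H0 ⇒ 0
    H0 returns (0, 0)
    H1 returns (0, 0)
    H2 returns [(0, 0)]
= [(0, 0), (0, 0)]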